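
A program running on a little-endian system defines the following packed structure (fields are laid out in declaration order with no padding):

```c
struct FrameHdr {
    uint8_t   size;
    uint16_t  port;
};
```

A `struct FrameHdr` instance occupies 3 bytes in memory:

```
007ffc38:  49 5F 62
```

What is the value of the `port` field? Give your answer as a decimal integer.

25183

`port` follows `size` (1 byte), so it starts at byte offset 1 and occupies 2 bytes.
Bytes at offsets 1..2: 5F 62.
In little-endian order the low byte comes first in memory.
Reassemble most-significant byte first: 62 5F → 0x625F.
0x625F = 25183.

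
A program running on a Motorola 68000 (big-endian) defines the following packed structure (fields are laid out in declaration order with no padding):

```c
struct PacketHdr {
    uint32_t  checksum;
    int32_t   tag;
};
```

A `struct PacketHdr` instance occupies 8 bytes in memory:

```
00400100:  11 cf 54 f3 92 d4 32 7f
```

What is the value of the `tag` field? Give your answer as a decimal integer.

`tag` follows `checksum` (4 bytes), so it starts at byte offset 4 and occupies 4 bytes.
Bytes at offsets 4..7: 92 D4 32 7F.
In big-endian order the high byte comes first in memory.
The bytes are already most-significant first: 0x92D4327F.
Top bit is set, so as a signed 32-bit value this is 0x92D4327F − 2^32 = -1831587201.

-1831587201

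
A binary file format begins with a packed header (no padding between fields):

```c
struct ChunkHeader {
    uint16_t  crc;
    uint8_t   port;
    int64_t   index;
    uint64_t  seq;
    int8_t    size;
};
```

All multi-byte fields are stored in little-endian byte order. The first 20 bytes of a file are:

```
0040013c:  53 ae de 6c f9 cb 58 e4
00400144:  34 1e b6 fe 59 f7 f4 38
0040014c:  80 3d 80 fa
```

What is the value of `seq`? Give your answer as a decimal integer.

9240682992550500862

`seq` follows `crc` (2 B), `port` (1 B), `index` (8 B), so it starts at offset 2 + 1 + 8 = 11 and occupies 8 bytes.
Bytes at offsets 11..18: FE 59 F7 F4 38 80 3D 80.
Little-endian stores the least-significant byte at the lowest address.
Reassemble most-significant byte first: 80 3D 80 38 F4 F7 59 FE → 0x803D8038F4F759FE.
0x803D8038F4F759FE = 9240682992550500862.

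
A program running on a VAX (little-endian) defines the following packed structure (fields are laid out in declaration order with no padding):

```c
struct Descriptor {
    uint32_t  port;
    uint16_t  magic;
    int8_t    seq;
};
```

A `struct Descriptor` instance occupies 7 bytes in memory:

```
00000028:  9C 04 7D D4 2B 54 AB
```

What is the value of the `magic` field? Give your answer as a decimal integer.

`magic` follows `port` (4 bytes), so it starts at byte offset 4 and occupies 2 bytes.
Bytes at offsets 4..5: 2B 54.
In little-endian order the low byte comes first in memory.
Reassemble most-significant byte first: 54 2B → 0x542B.
0x542B = 21547.

21547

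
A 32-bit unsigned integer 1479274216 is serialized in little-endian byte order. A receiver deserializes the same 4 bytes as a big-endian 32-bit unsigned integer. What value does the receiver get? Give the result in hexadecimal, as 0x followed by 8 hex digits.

1479274216 in 32-bit hexadecimal is 0x582BEEE8.
Stored little-endian, the bytes at ascending addresses are E8 EE 2B 58.
Read back as big-endian, the last byte is least significant, giving 0xE8EE2B58.

0xE8EE2B58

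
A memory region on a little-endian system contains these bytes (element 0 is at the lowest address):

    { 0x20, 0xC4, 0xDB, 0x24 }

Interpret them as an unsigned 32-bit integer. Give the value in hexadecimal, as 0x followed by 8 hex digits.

Little-endian: lowest address holds the least-significant byte.
Reassemble most-significant byte first: 24 DB C4 20 → 0x24DBC420.

0x24DBC420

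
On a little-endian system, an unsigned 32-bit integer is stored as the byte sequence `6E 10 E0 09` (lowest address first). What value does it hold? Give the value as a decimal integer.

165679214

In little-endian order the low byte comes first in memory.
Reassemble most-significant byte first: 09 E0 10 6E → 0x09E0106E.
0x09E0106E = 165679214.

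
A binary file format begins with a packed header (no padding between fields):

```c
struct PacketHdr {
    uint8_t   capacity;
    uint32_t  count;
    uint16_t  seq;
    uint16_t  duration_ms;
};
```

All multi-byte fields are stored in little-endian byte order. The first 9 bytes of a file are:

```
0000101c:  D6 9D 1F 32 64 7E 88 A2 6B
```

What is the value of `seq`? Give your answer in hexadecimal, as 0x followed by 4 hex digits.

0x887E

`seq` follows `capacity` (1 B), `count` (4 B), so it starts at offset 1 + 4 = 5 and occupies 2 bytes.
Bytes at offsets 5..6: 7E 88.
In little-endian order the low byte comes first in memory.
Reassemble most-significant byte first: 88 7E → 0x887E.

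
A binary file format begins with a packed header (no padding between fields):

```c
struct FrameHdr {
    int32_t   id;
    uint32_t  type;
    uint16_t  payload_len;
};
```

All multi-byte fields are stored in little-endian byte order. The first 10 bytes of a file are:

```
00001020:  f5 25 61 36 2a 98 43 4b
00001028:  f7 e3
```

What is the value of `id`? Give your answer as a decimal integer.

912336373

`id` is the first field, at byte offset 0, occupying 4 bytes.
Bytes at offsets 0..3: F5 25 61 36.
Little-endian stores the least-significant byte at the lowest address.
Reassemble most-significant byte first: 36 61 25 F5 → 0x366125F5.
0x366125F5 = 912336373.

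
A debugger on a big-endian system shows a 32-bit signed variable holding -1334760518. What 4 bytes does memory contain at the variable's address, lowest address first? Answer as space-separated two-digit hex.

Two's complement of -1334760518 in 32 bits: 1334760518 = 0x4F8ED446; invert → 0xB0712BB9; add 1 → 0xB0712BBA.
Split into bytes (most-significant first): B0 71 2B BA.
Big-endian: lowest address holds the most-significant byte.
So the memory order matches the most-significant-first order: B0 71 2B BA.

B0 71 2B BA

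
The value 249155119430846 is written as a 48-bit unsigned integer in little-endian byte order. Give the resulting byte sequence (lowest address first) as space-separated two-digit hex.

BE 3C 63 F2 9A E2

249155119430846 in hexadecimal, padded to 48 bits, is 0xE29AF2633CBE.
Split into bytes (most-significant first): E2 9A F2 63 3C BE.
Little-endian stores the least-significant byte at the lowest address.
So at ascending addresses the bytes are BE 3C 63 F2 9A E2.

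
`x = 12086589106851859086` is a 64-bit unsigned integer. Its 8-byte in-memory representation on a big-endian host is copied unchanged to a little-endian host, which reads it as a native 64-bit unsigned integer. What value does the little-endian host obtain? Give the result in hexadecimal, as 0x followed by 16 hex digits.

0x8ECA0254C130BCA7

12086589106851859086 in 64-bit hexadecimal is 0xA7BC30C15402CA8E.
Stored big-endian, the bytes at ascending addresses are A7 BC 30 C1 54 02 CA 8E.
Read back as little-endian, the first byte is least significant, giving 0x8ECA0254C130BCA7.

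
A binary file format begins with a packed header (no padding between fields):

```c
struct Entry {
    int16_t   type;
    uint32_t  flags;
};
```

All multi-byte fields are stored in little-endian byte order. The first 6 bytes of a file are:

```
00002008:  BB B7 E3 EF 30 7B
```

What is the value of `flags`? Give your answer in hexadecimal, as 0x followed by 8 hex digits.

`flags` follows `type` (2 bytes), so it starts at byte offset 2 and occupies 4 bytes.
Bytes at offsets 2..5: E3 EF 30 7B.
In little-endian order the low byte comes first in memory.
Reassemble most-significant byte first: 7B 30 EF E3 → 0x7B30EFE3.

0x7B30EFE3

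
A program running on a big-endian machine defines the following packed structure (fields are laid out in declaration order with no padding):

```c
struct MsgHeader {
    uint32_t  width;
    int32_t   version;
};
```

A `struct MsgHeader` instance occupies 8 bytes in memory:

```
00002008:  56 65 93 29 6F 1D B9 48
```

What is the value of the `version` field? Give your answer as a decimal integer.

`version` follows `width` (4 bytes), so it starts at byte offset 4 and occupies 4 bytes.
Bytes at offsets 4..7: 6F 1D B9 48.
Big-endian: lowest address holds the most-significant byte.
The bytes are already most-significant first: 0x6F1DB948.
0x6F1DB948 = 1864218952.

1864218952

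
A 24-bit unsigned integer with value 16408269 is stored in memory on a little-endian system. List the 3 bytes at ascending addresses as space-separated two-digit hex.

16408269 in hexadecimal, padded to 24 bits, is 0xFA5ECD.
Split into bytes (most-significant first): FA 5E CD.
Little-endian stores the least-significant byte at the lowest address.
So at ascending addresses the bytes are CD 5E FA.

CD 5E FA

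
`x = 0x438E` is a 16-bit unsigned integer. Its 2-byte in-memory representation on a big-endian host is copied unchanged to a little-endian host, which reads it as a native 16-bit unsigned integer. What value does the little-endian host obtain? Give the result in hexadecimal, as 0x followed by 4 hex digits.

Stored big-endian, the bytes at ascending addresses are 43 8E.
Read back as little-endian, the first byte is least significant, giving 0x8E43.

0x8E43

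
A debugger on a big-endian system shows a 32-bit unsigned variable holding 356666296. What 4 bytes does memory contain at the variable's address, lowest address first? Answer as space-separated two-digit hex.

356666296 in hexadecimal, padded to 32 bits, is 0x15424BB8.
Split into bytes (most-significant first): 15 42 4B B8.
In big-endian order the high byte comes first in memory.
So the memory order matches the most-significant-first order: 15 42 4B B8.

15 42 4B B8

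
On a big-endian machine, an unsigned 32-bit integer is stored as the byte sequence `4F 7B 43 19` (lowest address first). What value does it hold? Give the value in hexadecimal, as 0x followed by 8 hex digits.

0x4F7B4319

Big-endian: lowest address holds the most-significant byte.
The bytes are already most-significant first: 0x4F7B4319.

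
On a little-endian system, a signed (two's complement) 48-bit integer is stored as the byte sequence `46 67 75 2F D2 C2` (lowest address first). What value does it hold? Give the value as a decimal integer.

Little-endian: lowest address holds the least-significant byte.
Reassemble most-significant byte first: C2 D2 2F 75 67 46 → 0xC2D22F756746.
Top bit is set, so as a signed 48-bit value this is 0xC2D22F756746 − 2^48 = -67266981566650.

-67266981566650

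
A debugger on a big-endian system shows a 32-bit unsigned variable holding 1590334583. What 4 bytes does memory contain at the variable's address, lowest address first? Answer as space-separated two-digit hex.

1590334583 in hexadecimal, padded to 32 bits, is 0x5ECA9477.
Split into bytes (most-significant first): 5E CA 94 77.
Big-endian stores the most-significant byte at the lowest address.
So the memory order matches the most-significant-first order: 5E CA 94 77.

5E CA 94 77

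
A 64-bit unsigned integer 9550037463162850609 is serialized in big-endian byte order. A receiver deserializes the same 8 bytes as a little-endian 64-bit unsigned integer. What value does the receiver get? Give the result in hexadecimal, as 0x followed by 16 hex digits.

9550037463162850609 in 64-bit hexadecimal is 0x84888C79777E8D31.
Stored big-endian, the bytes at ascending addresses are 84 88 8C 79 77 7E 8D 31.
Read back as little-endian, the first byte is least significant, giving 0x318D7E77798C8884.

0x318D7E77798C8884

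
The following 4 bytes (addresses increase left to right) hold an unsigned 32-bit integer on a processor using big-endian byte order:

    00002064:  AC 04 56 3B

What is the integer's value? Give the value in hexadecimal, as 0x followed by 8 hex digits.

0xAC04563B

In big-endian order the high byte comes first in memory.
The bytes are already most-significant first: 0xAC04563B.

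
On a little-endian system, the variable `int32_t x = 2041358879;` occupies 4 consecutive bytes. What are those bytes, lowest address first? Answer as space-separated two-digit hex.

1F AA AC 79

2041358879 in hexadecimal, padded to 32 bits, is 0x79ACAA1F.
Split into bytes (most-significant first): 79 AC AA 1F.
Little-endian stores the least-significant byte at the lowest address.
So at ascending addresses the bytes are 1F AA AC 79.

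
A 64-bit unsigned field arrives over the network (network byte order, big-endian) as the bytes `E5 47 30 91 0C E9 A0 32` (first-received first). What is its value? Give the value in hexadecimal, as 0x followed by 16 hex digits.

Big-endian: lowest address holds the most-significant byte.
The bytes are already most-significant first: 0xE54730910CE9A032.

0xE54730910CE9A032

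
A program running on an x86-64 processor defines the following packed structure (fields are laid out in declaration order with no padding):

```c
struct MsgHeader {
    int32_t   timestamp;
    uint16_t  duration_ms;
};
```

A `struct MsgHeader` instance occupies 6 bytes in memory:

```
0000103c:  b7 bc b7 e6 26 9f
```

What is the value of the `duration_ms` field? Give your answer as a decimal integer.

40742

`duration_ms` follows `timestamp` (4 bytes), so it starts at byte offset 4 and occupies 2 bytes.
Bytes at offsets 4..5: 26 9F.
Little-endian: lowest address holds the least-significant byte.
Reassemble most-significant byte first: 9F 26 → 0x9F26.
0x9F26 = 40742.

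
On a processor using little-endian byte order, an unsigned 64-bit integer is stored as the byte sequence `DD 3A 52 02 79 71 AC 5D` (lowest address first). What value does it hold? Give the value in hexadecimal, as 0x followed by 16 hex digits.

Little-endian: lowest address holds the least-significant byte.
Reassemble most-significant byte first: 5D AC 71 79 02 52 3A DD → 0x5DAC717902523ADD.

0x5DAC717902523ADD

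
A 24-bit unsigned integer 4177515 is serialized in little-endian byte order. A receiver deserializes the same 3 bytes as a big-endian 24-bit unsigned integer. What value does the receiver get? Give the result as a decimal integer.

4177515 in 24-bit hexadecimal is 0x3FBE6B.
Stored little-endian, the bytes at ascending addresses are 6B BE 3F.
Read back as big-endian, the last byte is least significant, giving 0x6BBE3F.
0x6BBE3F = 7061055.

7061055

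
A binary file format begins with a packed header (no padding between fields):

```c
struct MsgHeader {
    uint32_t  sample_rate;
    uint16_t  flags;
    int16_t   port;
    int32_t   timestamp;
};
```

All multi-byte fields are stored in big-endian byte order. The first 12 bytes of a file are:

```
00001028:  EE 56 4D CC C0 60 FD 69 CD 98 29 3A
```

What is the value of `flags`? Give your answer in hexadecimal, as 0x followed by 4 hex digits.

`flags` follows `sample_rate` (4 bytes), so it starts at byte offset 4 and occupies 2 bytes.
Bytes at offsets 4..5: C0 60.
In big-endian order the high byte comes first in memory.
The bytes are already most-significant first: 0xC060.

0xC060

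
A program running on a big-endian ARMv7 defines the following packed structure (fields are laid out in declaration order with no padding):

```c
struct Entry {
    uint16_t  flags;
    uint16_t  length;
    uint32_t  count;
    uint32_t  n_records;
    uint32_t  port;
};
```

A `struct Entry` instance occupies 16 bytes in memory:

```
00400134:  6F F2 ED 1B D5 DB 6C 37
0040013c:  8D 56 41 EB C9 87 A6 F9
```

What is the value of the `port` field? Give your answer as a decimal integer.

3381110521

`port` follows `flags` (2 B), `length` (2 B), `count` (4 B), `n_records` (4 B), so it starts at offset 2 + 2 + 4 + 4 = 12 and occupies 4 bytes.
Bytes at offsets 12..15: C9 87 A6 F9.
Big-endian stores the most-significant byte at the lowest address.
The bytes are already most-significant first: 0xC987A6F9.
0xC987A6F9 = 3381110521.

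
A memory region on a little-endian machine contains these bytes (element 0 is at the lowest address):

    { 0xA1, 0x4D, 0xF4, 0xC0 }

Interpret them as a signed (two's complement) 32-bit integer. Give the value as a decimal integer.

Little-endian: lowest address holds the least-significant byte.
Reassemble most-significant byte first: C0 F4 4D A1 → 0xC0F44DA1.
Top bit is set, so as a signed 32-bit value this is 0xC0F44DA1 − 2^32 = -1057731167.

-1057731167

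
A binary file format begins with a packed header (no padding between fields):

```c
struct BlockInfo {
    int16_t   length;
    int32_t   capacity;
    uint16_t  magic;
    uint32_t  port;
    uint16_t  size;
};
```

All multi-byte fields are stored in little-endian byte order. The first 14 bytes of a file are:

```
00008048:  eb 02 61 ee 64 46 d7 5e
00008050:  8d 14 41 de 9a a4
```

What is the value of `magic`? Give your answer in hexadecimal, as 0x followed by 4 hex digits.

0x5ED7

`magic` follows `length` (2 B), `capacity` (4 B), so it starts at offset 2 + 4 = 6 and occupies 2 bytes.
Bytes at offsets 6..7: D7 5E.
Little-endian stores the least-significant byte at the lowest address.
Reassemble most-significant byte first: 5E D7 → 0x5ED7.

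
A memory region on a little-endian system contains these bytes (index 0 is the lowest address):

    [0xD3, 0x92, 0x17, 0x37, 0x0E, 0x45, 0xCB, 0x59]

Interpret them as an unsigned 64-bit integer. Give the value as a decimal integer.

6470341217003999955

Little-endian stores the least-significant byte at the lowest address.
Reassemble most-significant byte first: 59 CB 45 0E 37 17 92 D3 → 0x59CB450E371792D3.
0x59CB450E371792D3 = 6470341217003999955.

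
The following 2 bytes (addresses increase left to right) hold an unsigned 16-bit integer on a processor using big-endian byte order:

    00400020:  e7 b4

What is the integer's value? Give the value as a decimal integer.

59316

Big-endian stores the most-significant byte at the lowest address.
The bytes are already most-significant first: 0xE7B4.
0xE7B4 = 59316.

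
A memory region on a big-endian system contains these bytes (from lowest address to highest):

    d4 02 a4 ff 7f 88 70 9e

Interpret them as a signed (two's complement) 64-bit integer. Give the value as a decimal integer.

-3169789770452143970

Big-endian: lowest address holds the most-significant byte.
The bytes are already most-significant first: 0xD402A4FF7F88709E.
Top bit is set, so as a signed 64-bit value this is 0xD402A4FF7F88709E − 2^64 = -3169789770452143970.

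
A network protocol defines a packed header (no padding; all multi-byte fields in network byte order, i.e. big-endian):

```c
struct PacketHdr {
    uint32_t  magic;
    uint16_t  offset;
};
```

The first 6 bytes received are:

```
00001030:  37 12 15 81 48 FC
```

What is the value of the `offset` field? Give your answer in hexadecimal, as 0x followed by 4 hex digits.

`offset` follows `magic` (4 bytes), so it starts at byte offset 4 and occupies 2 bytes.
Bytes at offsets 4..5: 48 FC.
Big-endian: lowest address holds the most-significant byte.
The bytes are already most-significant first: 0x48FC.

0x48FC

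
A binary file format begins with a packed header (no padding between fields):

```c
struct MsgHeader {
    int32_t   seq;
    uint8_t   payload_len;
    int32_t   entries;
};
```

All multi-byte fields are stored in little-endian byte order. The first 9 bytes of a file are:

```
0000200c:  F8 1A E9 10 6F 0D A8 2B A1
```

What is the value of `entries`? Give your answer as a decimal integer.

-1590974451

`entries` follows `seq` (4 B), `payload_len` (1 B), so it starts at offset 4 + 1 = 5 and occupies 4 bytes.
Bytes at offsets 5..8: 0D A8 2B A1.
Little-endian: lowest address holds the least-significant byte.
Reassemble most-significant byte first: A1 2B A8 0D → 0xA12BA80D.
Top bit is set, so as a signed 32-bit value this is 0xA12BA80D − 2^32 = -1590974451.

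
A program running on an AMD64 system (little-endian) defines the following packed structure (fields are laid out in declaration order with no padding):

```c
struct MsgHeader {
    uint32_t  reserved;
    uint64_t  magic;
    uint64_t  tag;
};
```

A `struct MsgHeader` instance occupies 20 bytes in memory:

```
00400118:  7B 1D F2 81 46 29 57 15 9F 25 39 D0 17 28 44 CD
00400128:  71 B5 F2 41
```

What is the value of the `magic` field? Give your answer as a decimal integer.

`magic` follows `reserved` (4 bytes), so it starts at byte offset 4 and occupies 8 bytes.
Bytes at offsets 4..11: 46 29 57 15 9F 25 39 D0.
Little-endian stores the least-significant byte at the lowest address.
Reassemble most-significant byte first: D0 39 25 9F 15 57 29 46 → 0xD039259F15572946.
0xD039259F15572946 = 15004064998749579590.

15004064998749579590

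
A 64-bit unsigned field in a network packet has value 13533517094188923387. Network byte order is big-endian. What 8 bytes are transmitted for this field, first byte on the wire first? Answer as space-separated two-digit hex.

BB D0 B6 17 F0 CE B9 FB

13533517094188923387 in hexadecimal, padded to 64 bits, is 0xBBD0B617F0CEB9FB.
Split into bytes (most-significant first): BB D0 B6 17 F0 CE B9 FB.
Big-endian: lowest address holds the most-significant byte.
So the memory order matches the most-significant-first order: BB D0 B6 17 F0 CE B9 FB.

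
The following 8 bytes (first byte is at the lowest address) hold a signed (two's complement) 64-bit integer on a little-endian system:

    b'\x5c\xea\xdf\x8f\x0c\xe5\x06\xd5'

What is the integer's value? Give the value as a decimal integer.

Little-endian stores the least-significant byte at the lowest address.
Reassemble most-significant byte first: D5 06 E5 0C 8F DF EA 5C → 0xD506E50C8FDFEA5C.
Top bit is set, so as a signed 64-bit value this is 0xD506E50C8FDFEA5C − 2^64 = -3096535851654452644.

-3096535851654452644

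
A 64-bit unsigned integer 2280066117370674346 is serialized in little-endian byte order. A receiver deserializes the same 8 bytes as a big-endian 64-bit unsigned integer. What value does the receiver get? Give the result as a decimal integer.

12284773795946603551

2280066117370674346 in 64-bit hexadecimal is 0x1FA46C0DAE487CAA.
Stored little-endian, the bytes at ascending addresses are AA 7C 48 AE 0D 6C A4 1F.
Read back as big-endian, the last byte is least significant, giving 0xAA7C48AE0D6CA41F.
0xAA7C48AE0D6CA41F = 12284773795946603551.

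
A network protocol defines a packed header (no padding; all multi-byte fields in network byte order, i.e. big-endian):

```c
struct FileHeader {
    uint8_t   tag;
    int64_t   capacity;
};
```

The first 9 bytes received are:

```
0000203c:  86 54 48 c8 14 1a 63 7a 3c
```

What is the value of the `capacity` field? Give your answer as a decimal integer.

6073324086176741948

`capacity` follows `tag` (1 byte), so it starts at byte offset 1 and occupies 8 bytes.
Bytes at offsets 1..8: 54 48 C8 14 1A 63 7A 3C.
Big-endian stores the most-significant byte at the lowest address.
The bytes are already most-significant first: 0x5448C8141A637A3C.
0x5448C8141A637A3C = 6073324086176741948.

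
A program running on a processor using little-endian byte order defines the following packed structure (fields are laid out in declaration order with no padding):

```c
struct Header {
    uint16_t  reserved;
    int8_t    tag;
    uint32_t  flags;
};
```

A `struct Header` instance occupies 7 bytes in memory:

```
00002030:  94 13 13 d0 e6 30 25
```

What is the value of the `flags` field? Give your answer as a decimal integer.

623961808

`flags` follows `reserved` (2 B), `tag` (1 B), so it starts at offset 2 + 1 = 3 and occupies 4 bytes.
Bytes at offsets 3..6: D0 E6 30 25.
In little-endian order the low byte comes first in memory.
Reassemble most-significant byte first: 25 30 E6 D0 → 0x2530E6D0.
0x2530E6D0 = 623961808.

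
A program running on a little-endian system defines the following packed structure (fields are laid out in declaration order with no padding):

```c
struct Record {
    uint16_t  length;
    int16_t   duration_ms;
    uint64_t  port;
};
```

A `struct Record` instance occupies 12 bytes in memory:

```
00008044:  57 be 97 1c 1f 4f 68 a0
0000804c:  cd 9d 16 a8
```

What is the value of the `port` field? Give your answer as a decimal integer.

12112041754344574751

`port` follows `length` (2 B), `duration_ms` (2 B), so it starts at offset 2 + 2 = 4 and occupies 8 bytes.
Bytes at offsets 4..11: 1F 4F 68 A0 CD 9D 16 A8.
In little-endian order the low byte comes first in memory.
Reassemble most-significant byte first: A8 16 9D CD A0 68 4F 1F → 0xA8169DCDA0684F1F.
0xA8169DCDA0684F1F = 12112041754344574751.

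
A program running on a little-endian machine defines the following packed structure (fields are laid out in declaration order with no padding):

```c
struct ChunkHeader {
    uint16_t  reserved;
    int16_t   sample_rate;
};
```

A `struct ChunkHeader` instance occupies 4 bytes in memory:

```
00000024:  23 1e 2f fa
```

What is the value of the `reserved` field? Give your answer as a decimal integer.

`reserved` is the first field, at byte offset 0, occupying 2 bytes.
Bytes at offsets 0..1: 23 1E.
Little-endian: lowest address holds the least-significant byte.
Reassemble most-significant byte first: 1E 23 → 0x1E23.
0x1E23 = 7715.

7715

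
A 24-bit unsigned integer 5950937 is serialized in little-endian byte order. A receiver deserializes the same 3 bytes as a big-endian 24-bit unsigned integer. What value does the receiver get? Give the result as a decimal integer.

5950937 in 24-bit hexadecimal is 0x5ACDD9.
Stored little-endian, the bytes at ascending addresses are D9 CD 5A.
Read back as big-endian, the last byte is least significant, giving 0xD9CD5A.
0xD9CD5A = 14273882.

14273882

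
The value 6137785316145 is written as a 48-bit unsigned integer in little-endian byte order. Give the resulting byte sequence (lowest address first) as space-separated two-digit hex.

31 73 83 10 95 05

6137785316145 in hexadecimal, padded to 48 bits, is 0x059510837331.
Split into bytes (most-significant first): 05 95 10 83 73 31.
Little-endian: lowest address holds the least-significant byte.
So at ascending addresses the bytes are 31 73 83 10 95 05.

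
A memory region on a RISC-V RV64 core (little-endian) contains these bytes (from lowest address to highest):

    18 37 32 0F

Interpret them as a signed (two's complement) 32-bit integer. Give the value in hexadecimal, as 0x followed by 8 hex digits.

0x0F323718

Little-endian: lowest address holds the least-significant byte.
Reassemble most-significant byte first: 0F 32 37 18 → 0x0F323718.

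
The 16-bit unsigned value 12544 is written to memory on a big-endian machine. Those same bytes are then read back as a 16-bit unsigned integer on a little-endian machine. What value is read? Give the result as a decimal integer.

12544 in 16-bit hexadecimal is 0x3100.
Stored big-endian, the bytes at ascending addresses are 31 00.
Read back as little-endian, the first byte is least significant, giving 0x0031.
0x0031 = 49.

49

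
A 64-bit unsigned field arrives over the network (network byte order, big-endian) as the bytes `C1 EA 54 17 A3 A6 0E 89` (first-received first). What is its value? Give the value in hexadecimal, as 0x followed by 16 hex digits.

Big-endian stores the most-significant byte at the lowest address.
The bytes are already most-significant first: 0xC1EA5417A3A60E89.

0xC1EA5417A3A60E89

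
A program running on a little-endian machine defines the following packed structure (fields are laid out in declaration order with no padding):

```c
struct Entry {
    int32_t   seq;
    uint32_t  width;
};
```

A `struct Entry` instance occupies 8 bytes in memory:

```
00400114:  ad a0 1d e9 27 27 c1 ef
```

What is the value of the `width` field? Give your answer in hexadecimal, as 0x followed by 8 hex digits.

0xEFC12727

`width` follows `seq` (4 bytes), so it starts at byte offset 4 and occupies 4 bytes.
Bytes at offsets 4..7: 27 27 C1 EF.
Little-endian: lowest address holds the least-significant byte.
Reassemble most-significant byte first: EF C1 27 27 → 0xEFC12727.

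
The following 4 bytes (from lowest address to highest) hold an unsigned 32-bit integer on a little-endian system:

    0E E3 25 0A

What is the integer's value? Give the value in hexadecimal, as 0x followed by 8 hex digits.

Little-endian stores the least-significant byte at the lowest address.
Reassemble most-significant byte first: 0A 25 E3 0E → 0x0A25E30E.

0x0A25E30E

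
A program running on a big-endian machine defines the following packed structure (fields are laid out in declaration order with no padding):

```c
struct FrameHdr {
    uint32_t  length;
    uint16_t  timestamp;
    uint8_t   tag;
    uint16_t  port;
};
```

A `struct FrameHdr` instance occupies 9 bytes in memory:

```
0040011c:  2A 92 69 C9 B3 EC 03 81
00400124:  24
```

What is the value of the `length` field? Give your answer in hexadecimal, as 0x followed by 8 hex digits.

`length` is the first field, at byte offset 0, occupying 4 bytes.
Bytes at offsets 0..3: 2A 92 69 C9.
Big-endian: lowest address holds the most-significant byte.
The bytes are already most-significant first: 0x2A9269C9.

0x2A9269C9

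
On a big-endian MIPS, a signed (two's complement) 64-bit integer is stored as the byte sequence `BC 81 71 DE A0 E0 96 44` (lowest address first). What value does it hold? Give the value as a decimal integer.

-4863480921587673532

In big-endian order the high byte comes first in memory.
The bytes are already most-significant first: 0xBC8171DEA0E09644.
Top bit is set, so as a signed 64-bit value this is 0xBC8171DEA0E09644 − 2^64 = -4863480921587673532.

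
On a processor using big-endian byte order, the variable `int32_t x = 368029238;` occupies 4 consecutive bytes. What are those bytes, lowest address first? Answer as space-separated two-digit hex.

15 EF AE 36

368029238 in hexadecimal, padded to 32 bits, is 0x15EFAE36.
Split into bytes (most-significant first): 15 EF AE 36.
Big-endian: lowest address holds the most-significant byte.
So the memory order matches the most-significant-first order: 15 EF AE 36.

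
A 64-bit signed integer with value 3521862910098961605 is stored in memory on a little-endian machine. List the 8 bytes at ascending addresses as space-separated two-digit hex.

3521862910098961605 in hexadecimal, padded to 64 bits, is 0x30E02BA8381274C5.
Split into bytes (most-significant first): 30 E0 2B A8 38 12 74 C5.
Little-endian: lowest address holds the least-significant byte.
So at ascending addresses the bytes are C5 74 12 38 A8 2B E0 30.

C5 74 12 38 A8 2B E0 30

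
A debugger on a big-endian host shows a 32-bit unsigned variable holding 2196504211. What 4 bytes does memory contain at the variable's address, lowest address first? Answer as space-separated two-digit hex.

82 EB FE 93

2196504211 in hexadecimal, padded to 32 bits, is 0x82EBFE93.
Split into bytes (most-significant first): 82 EB FE 93.
In big-endian order the high byte comes first in memory.
So the memory order matches the most-significant-first order: 82 EB FE 93.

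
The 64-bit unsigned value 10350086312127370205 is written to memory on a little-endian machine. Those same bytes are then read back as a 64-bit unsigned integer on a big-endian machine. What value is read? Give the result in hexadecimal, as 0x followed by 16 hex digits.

10350086312127370205 in 64-bit hexadecimal is 0x8FA2E4A9ECFC13DD.
Stored little-endian, the bytes at ascending addresses are DD 13 FC EC A9 E4 A2 8F.
Read back as big-endian, the last byte is least significant, giving 0xDD13FCECA9E4A28F.

0xDD13FCECA9E4A28F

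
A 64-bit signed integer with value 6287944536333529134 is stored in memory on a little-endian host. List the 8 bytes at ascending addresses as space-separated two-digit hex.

2E B0 84 A7 3D 44 43 57

6287944536333529134 in hexadecimal, padded to 64 bits, is 0x5743443DA784B02E.
Split into bytes (most-significant first): 57 43 44 3D A7 84 B0 2E.
Little-endian stores the least-significant byte at the lowest address.
So at ascending addresses the bytes are 2E B0 84 A7 3D 44 43 57.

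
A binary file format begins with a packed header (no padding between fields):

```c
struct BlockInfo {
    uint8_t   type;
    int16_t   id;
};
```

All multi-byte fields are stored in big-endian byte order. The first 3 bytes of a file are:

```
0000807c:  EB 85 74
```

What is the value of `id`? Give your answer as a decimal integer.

`id` follows `type` (1 byte), so it starts at byte offset 1 and occupies 2 bytes.
Bytes at offsets 1..2: 85 74.
Big-endian: lowest address holds the most-significant byte.
The bytes are already most-significant first: 0x8574.
Top bit is set, so as a signed 16-bit value this is 0x8574 − 2^16 = -31372.

-31372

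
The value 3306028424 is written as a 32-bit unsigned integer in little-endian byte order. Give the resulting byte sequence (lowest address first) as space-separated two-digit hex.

3306028424 in hexadecimal, padded to 32 bits, is 0xC50DFD88.
Split into bytes (most-significant first): C5 0D FD 88.
Little-endian: lowest address holds the least-significant byte.
So at ascending addresses the bytes are 88 FD 0D C5.

88 FD 0D C5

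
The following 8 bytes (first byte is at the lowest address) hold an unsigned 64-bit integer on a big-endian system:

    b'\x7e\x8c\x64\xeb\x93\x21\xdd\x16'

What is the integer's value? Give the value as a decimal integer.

9118774308466973974

Big-endian stores the most-significant byte at the lowest address.
The bytes are already most-significant first: 0x7E8C64EB9321DD16.
0x7E8C64EB9321DD16 = 9118774308466973974.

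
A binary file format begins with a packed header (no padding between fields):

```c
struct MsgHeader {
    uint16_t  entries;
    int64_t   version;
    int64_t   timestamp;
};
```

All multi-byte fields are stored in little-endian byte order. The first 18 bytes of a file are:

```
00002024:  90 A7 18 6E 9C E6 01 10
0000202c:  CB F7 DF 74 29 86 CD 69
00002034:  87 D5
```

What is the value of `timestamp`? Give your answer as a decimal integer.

-3060361090334886689

`timestamp` follows `entries` (2 B), `version` (8 B), so it starts at offset 2 + 8 = 10 and occupies 8 bytes.
Bytes at offsets 10..17: DF 74 29 86 CD 69 87 D5.
In little-endian order the low byte comes first in memory.
Reassemble most-significant byte first: D5 87 69 CD 86 29 74 DF → 0xD58769CD862974DF.
Top bit is set, so as a signed 64-bit value this is 0xD58769CD862974DF − 2^64 = -3060361090334886689.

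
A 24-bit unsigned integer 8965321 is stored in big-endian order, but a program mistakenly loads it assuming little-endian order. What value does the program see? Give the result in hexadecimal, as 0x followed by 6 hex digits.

0xC9CC88

8965321 in 24-bit hexadecimal is 0x88CCC9.
Stored big-endian, the bytes at ascending addresses are 88 CC C9.
Read back as little-endian, the first byte is least significant, giving 0xC9CC88.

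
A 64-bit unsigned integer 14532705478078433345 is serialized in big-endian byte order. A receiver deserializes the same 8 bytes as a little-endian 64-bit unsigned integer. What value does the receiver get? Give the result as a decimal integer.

14532705478078433345 in 64-bit hexadecimal is 0xC9AE8AA27E3D0841.
Stored big-endian, the bytes at ascending addresses are C9 AE 8A A2 7E 3D 08 41.
Read back as little-endian, the first byte is least significant, giving 0x41083D7EA28AAEC9.
0x41083D7EA28AAEC9 = 4686063026381172425.

4686063026381172425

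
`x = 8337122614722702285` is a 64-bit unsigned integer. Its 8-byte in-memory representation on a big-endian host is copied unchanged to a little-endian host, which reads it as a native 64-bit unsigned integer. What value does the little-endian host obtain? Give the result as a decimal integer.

8337122614722702285 in 64-bit hexadecimal is 0x73B368D89B6C2BCD.
Stored big-endian, the bytes at ascending addresses are 73 B3 68 D8 9B 6C 2B CD.
Read back as little-endian, the first byte is least significant, giving 0xCD2B6C9BD868B373.
0xCD2B6C9BD868B373 = 14784029618380256115.

14784029618380256115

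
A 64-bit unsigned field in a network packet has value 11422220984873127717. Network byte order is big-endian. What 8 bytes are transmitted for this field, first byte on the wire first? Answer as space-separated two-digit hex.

9E 83 E1 77 DD 60 0F 25

11422220984873127717 in hexadecimal, padded to 64 bits, is 0x9E83E177DD600F25.
Split into bytes (most-significant first): 9E 83 E1 77 DD 60 0F 25.
Big-endian: lowest address holds the most-significant byte.
So the memory order matches the most-significant-first order: 9E 83 E1 77 DD 60 0F 25.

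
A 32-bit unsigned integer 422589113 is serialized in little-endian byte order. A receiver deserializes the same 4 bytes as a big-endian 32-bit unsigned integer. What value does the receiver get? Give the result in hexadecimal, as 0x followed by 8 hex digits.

422589113 in 32-bit hexadecimal is 0x193032B9.
Stored little-endian, the bytes at ascending addresses are B9 32 30 19.
Read back as big-endian, the last byte is least significant, giving 0xB9323019.

0xB9323019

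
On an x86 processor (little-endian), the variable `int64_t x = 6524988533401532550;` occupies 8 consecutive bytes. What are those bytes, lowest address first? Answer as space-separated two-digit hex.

86 38 E5 10 80 6A 8D 5A

6524988533401532550 in hexadecimal, padded to 64 bits, is 0x5A8D6A8010E53886.
Split into bytes (most-significant first): 5A 8D 6A 80 10 E5 38 86.
Little-endian stores the least-significant byte at the lowest address.
So at ascending addresses the bytes are 86 38 E5 10 80 6A 8D 5A.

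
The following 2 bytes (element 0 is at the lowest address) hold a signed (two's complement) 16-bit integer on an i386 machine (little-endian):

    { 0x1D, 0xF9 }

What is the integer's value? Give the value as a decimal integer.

-1763

Little-endian: lowest address holds the least-significant byte.
Reassemble most-significant byte first: F9 1D → 0xF91D.
Top bit is set, so as a signed 16-bit value this is 0xF91D − 2^16 = -1763.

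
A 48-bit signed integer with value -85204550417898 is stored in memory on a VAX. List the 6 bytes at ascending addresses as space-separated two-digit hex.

Two's complement of -85204550417898 in 48 bits: 85204550417898 = 0x4D7E3AF5FDEA; invert → 0xB281C50A0215; add 1 → 0xB281C50A0216.
Split into bytes (most-significant first): B2 81 C5 0A 02 16.
In little-endian order the low byte comes first in memory.
So at ascending addresses the bytes are 16 02 0A C5 81 B2.

16 02 0A C5 81 B2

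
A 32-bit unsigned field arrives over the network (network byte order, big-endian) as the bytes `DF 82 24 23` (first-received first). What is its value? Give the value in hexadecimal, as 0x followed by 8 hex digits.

In big-endian order the high byte comes first in memory.
The bytes are already most-significant first: 0xDF822423.

0xDF822423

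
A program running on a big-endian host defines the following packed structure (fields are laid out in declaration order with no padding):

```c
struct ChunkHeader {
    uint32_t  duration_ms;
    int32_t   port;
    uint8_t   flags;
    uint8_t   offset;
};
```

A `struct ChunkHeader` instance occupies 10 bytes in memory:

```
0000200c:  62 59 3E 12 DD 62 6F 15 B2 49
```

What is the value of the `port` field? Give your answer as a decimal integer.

`port` follows `duration_ms` (4 bytes), so it starts at byte offset 4 and occupies 4 bytes.
Bytes at offsets 4..7: DD 62 6F 15.
Big-endian stores the most-significant byte at the lowest address.
The bytes are already most-significant first: 0xDD626F15.
Top bit is set, so as a signed 32-bit value this is 0xDD626F15 − 2^32 = -580751595.

-580751595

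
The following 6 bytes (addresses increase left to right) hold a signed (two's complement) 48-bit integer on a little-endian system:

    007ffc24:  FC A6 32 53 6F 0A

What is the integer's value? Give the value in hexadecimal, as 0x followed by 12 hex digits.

Little-endian stores the least-significant byte at the lowest address.
Reassemble most-significant byte first: 0A 6F 53 32 A6 FC → 0x0A6F5332A6FC.

0x0A6F5332A6FC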